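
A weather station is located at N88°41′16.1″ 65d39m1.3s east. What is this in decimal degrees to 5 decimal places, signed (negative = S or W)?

φ: 88 + 41/60 + 16.1/3600 = 88.687806
N ⇒ keep positive
Lon: 65° + 39/60 + 1.3/3600 = 65 + 0.650000 + 0.000361 = 65.650361
E → positive

88.68781, 65.65036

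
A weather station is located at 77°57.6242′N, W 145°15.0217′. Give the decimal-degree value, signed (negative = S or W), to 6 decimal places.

77.960403, -145.250362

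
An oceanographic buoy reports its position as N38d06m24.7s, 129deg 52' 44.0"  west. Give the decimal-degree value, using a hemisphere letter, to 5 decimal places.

φ: 38 + 6/60 + 24.7/3600 = 38.106861
Longitude: 129 + 52/60 + 44/3600 = 129.878889

38.10686° N, 129.87889° W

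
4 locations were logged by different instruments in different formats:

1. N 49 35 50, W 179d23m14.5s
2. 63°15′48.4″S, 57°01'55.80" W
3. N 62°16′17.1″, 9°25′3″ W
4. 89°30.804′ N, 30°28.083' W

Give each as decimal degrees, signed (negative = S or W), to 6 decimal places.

1. 49.597222, -179.387361
2. -63.263444, -57.032167
3. 62.271417, -9.417500
4. 89.513400, -30.468050

Point 1:
  φ: 49 + 35/60 + 50/3600 = 49.5972222
  N → positive
  Lon: 23′ + 14.5″ = 23.24167′; 179 + 23.24167/60 = 179.3873611
  hemisphere W, so the sign is −
Point 2:
  Lat: 63° + 15/60 + 48.4/3600 = 63 + 0.250000 + 0.013444 = 63.2634444
  S → negative
  λ: 57 + 1/60 + 55.8/3600 = 57.0321667
  W ⇒ negate
Point 3:
  Lat: 62 + 16/60 + 17.1/3600 = 62.2714167
  N → positive
  λ: 9° + 25/60 + 3/3600 = 9 + 0.416667 + 0.000833 = 9.4175000
  W → negative
Point 4:
  φ: 30.804′ = 0.513400°; total 89.5134000
  N → positive
  Lon: 30 + 28.083/60 = 30.4680500
  W ⇒ negate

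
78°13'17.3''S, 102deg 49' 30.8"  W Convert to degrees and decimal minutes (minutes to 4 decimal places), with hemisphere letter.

Lat: seconds/60 = 0.28833; minutes = 13 + 0.28833 = 13.288333
Lon: 49 + 30.8/60 = 49.513333′

78° 13.2883′ S, 102° 49.5133′ W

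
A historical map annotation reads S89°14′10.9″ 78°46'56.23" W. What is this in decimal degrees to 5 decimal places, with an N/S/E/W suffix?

Lat: 89° + 14/60 + 10.9/3600 = 89 + 0.233333 + 0.003028 = 89.236361
Lon: 78 + 46/60 + 56.23/3600 = 78.782286

89.23636° S, 78.78229° W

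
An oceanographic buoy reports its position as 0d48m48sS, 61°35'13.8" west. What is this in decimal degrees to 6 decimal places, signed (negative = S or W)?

Lat: 0 + 48/60 + 48/3600 = 0.8133333
S → negative
Lon: 61 + 35/60 + 13.8/3600 = 61.5871667
W ⇒ negate

-0.813333, -61.587167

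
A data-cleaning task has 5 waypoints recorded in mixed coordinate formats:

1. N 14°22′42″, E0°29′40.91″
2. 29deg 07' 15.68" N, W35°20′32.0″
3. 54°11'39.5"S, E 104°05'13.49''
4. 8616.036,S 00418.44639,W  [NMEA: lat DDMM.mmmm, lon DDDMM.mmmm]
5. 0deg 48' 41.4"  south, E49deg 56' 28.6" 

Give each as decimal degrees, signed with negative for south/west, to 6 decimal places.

Point 1:
  Latitude: 22′ + 42″ = 22.70000′; 14 + 22.70000/60 = 14.3783333
  N → positive
  λ: 0° + 29/60 + 40.91/3600 = 0 + 0.483333 + 0.011364 = 0.4946972
  E → positive
Point 2:
  Latitude: 29 + 7/60 + 15.68/3600 = 29.1210222
  N ⇒ keep positive
  Longitude: 20′ + 32″ = 20.53333′; 35 + 20.53333/60 = 35.3422222
  W ⇒ negate
Point 3:
  Lat: 54 + 11/60 + 39.5/3600 = 54.1943056
  S ⇒ negate
  Longitude: 104 + 5/60 + 13.49/3600 = 104.0870806
  E ⇒ keep positive
Point 4:
  Lat: split at 2 digits → 86° and 16.036′; 86 + 16.036/60 = 86.2672667
  hemisphere S, so the sign is −
  Lon: split at 3 digits → 004° and 18.44639′; 4 + 18.44639/60 = 4.3074398
  hemisphere W, so the sign is −
Point 5:
  Latitude: 48′ + 41.4″ = 48.69000′; 0 + 48.69000/60 = 0.8115000
  S ⇒ negate
  Lon: 49 + 56/60 + 28.6/3600 = 49.9412778
  E ⇒ keep positive

1. 14.378333, 0.494697
2. 29.121022, -35.342222
3. -54.194306, 104.087081
4. -86.267267, -4.307440
5. -0.811500, 49.941278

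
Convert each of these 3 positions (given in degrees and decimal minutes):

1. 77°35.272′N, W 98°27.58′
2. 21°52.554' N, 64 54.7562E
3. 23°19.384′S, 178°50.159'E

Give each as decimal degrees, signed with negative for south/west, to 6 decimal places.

Point 1:
  φ: 35.272′ = 0.587867°; total 77.5878667
  N ⇒ keep positive
  Longitude: 27.58′ = 0.459667°; total 98.4596667
  hemisphere W, so the sign is −
Point 2:
  Lat: 21 + 52.554/60 = 21.8759000
  N → positive
  Longitude: 64 + 54.7562/60 = 64.9126033
  E → positive
Point 3:
  Latitude: 19.384′ = 0.323067°; total 23.3230667
  S ⇒ negate
  λ: 178 + 50.159/60 = 178.8359833
  E → positive

1. 77.587867, -98.459667
2. 21.875900, 64.912603
3. -23.323067, 178.835983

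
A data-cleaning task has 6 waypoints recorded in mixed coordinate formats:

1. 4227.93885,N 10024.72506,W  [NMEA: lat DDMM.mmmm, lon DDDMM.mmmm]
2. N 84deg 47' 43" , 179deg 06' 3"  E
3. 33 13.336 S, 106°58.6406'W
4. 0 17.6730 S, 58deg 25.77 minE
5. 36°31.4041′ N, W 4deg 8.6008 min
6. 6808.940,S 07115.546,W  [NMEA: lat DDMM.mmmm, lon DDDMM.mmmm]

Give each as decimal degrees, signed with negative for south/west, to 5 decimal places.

1. 42.46565, -100.41208
2. 84.79528, 179.10083
3. -33.22227, -106.97734
4. -0.29455, 58.42950
5. 36.52340, -4.14335
6. -68.14900, -71.25910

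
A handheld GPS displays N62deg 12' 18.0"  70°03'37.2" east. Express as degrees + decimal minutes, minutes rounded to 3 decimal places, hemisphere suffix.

62° 12.300′ N, 70° 3.620′ E

Lat: 12 + 18/60 = 12.30000′
Lon: seconds/60 = 0.62000; minutes = 3 + 0.62000 = 3.62000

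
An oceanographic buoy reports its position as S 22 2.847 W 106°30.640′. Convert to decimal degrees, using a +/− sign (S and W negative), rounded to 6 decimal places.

-22.047450, -106.510667

φ: 22 + 2.847/60 = 22.0474500
S → negative
Longitude: 106 + 30.64/60 = 106.5106667
W → negative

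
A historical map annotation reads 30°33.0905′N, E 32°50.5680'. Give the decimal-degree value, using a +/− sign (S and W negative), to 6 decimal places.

30.551508, 32.842800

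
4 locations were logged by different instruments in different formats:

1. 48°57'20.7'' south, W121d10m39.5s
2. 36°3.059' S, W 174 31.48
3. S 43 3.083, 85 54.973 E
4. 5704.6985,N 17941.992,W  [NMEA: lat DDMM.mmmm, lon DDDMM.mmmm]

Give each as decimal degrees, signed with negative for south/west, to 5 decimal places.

1. -48.95575, -121.17764
2. -36.05098, -174.52467
3. -43.05138, 85.91622
4. 57.07831, -179.69987

Point 1:
  φ: 48 + 57/60 + 20.7/3600 = 48.955750
  hemisphere S, so the sign is −
  λ: 121° + 10/60 + 39.5/3600 = 121 + 0.166667 + 0.010972 = 121.177639
  W → negative
Point 2:
  Lat: 36 + 3.059/60 = 36.050983
  S ⇒ negate
  Lon: 31.48′ = 0.524667°; total 174.524667
  W ⇒ negate
Point 3:
  Lat: 43 + 3.083/60 = 43.051383
  S → negative
  Longitude: 85 + 54.973/60 = 85.916217
  E ⇒ keep positive
Point 4:
  Lat: split at 2 digits → 57° and 4.6985′; 57 + 4.6985/60 = 57.078308
  N → positive
  λ: degrees = first 3 digits = 179, minutes = 41.992; 179 + 41.992/60 = 179.699867
  W ⇒ negate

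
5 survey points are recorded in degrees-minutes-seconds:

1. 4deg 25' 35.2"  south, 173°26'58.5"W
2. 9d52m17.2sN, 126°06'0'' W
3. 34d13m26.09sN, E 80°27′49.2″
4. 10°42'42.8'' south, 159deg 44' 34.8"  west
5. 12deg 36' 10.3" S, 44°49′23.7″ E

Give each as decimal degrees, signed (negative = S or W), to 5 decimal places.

Point 1:
  φ: 4 + 25/60 + 35.2/3600 = 4.426444
  S ⇒ negate
  Longitude: 173 + 26/60 + 58.5/3600 = 173.449583
  hemisphere W, so the sign is −
Point 2:
  Latitude: 9 + 52/60 + 17.2/3600 = 9.871444
  N ⇒ keep positive
  Longitude: 126 + 6/60 + 0/3600 = 126.100000
  hemisphere W, so the sign is −
Point 3:
  φ: 34 + 13/60 + 26.09/3600 = 34.223914
  N → positive
  Longitude: 27′ + 49.2″ = 27.82000′; 80 + 27.82000/60 = 80.463667
  E → positive
Point 4:
  Latitude: 10 + 42/60 + 42.8/3600 = 10.711889
  S → negative
  Lon: 159° + 44/60 + 34.8/3600 = 159 + 0.733333 + 0.009667 = 159.743000
  W → negative
Point 5:
  φ: 12 + 36/60 + 10.3/3600 = 12.602861
  S → negative
  Lon: 44 + 49/60 + 23.7/3600 = 44.823250
  E ⇒ keep positive

1. -4.42644, -173.44958
2. 9.87144, -126.10000
3. 34.22391, 80.46367
4. -10.71189, -159.74300
5. -12.60286, 44.82325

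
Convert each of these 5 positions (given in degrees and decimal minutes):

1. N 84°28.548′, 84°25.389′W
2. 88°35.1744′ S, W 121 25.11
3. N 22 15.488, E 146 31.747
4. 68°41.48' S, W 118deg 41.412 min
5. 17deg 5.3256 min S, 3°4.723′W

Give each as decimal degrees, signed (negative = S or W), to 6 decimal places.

Point 1:
  Latitude: 84 + 28.548/60 = 84.4758000
  N → positive
  λ: 84 + 25.389/60 = 84.4231500
  hemisphere W, so the sign is −
Point 2:
  Latitude: 88 + 35.1744/60 = 88.5862400
  hemisphere S, so the sign is −
  Longitude: 121 + 25.11/60 = 121.4185000
  W ⇒ negate
Point 3:
  φ: 15.488′ = 0.258133°; total 22.2581333
  N ⇒ keep positive
  Lon: 31.747′ = 0.529117°; total 146.5291167
  E ⇒ keep positive
Point 4:
  Latitude: 41.48′ = 0.691333°; total 68.6913333
  hemisphere S, so the sign is −
  Longitude: 118 + 41.412/60 = 118.6902000
  W ⇒ negate
Point 5:
  Latitude: 5.3256′ = 0.088760°; total 17.0887600
  S → negative
  Lon: 3 + 4.723/60 = 3.0787167
  hemisphere W, so the sign is −

1. 84.475800, -84.423150
2. -88.586240, -121.418500
3. 22.258133, 146.529117
4. -68.691333, -118.690200
5. -17.088760, -3.078717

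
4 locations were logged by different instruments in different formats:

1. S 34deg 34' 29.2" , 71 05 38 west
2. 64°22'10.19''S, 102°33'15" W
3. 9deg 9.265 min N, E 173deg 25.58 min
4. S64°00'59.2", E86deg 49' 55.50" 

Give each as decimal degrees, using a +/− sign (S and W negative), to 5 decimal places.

Point 1:
  Lat: 34° + 34/60 + 29.2/3600 = 34 + 0.566667 + 0.008111 = 34.574778
  S ⇒ negate
  Lon: 71 + 5/60 + 38/3600 = 71.093889
  W ⇒ negate
Point 2:
  Latitude: 22′ + 10.19″ = 22.16983′; 64 + 22.16983/60 = 64.369497
  S → negative
  Lon: 33′ + 15″ = 33.25000′; 102 + 33.25000/60 = 102.554167
  W ⇒ negate
Point 3:
  φ: 9.265′ = 0.154417°; total 9.154417
  N → positive
  Lon: 173 + 25.58/60 = 173.426333
  E → positive
Point 4:
  φ: 64° + 0/60 + 59.2/3600 = 64 + 0.000000 + 0.016444 = 64.016444
  hemisphere S, so the sign is −
  Lon: 86 + 49/60 + 55.5/3600 = 86.832083
  E → positive

1. -34.57478, -71.09389
2. -64.36950, -102.55417
3. 9.15442, 173.42633
4. -64.01644, 86.83208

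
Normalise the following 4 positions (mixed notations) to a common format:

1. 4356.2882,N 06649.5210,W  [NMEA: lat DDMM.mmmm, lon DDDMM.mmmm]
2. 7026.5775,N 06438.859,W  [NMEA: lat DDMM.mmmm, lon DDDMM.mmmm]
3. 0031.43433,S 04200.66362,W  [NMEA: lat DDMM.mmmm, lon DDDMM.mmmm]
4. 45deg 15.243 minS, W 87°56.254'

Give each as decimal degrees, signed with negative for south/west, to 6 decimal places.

1. 43.938137, -66.825350
2. 70.442958, -64.647650
3. -0.523906, -42.011060
4. -45.254050, -87.937567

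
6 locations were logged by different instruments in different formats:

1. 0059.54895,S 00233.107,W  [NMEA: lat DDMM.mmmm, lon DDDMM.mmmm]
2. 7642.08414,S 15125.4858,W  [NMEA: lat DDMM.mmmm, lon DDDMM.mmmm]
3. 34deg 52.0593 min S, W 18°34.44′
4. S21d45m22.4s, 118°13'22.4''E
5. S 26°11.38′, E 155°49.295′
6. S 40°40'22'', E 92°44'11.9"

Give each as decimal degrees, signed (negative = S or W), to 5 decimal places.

1. -0.99248, -2.55178
2. -76.70140, -151.42476
3. -34.86766, -18.57400
4. -21.75622, 118.22289
5. -26.18967, 155.82158
6. -40.67278, 92.73664

Point 1:
  φ: split at 2 digits → 00° and 59.54895′; 0 + 59.54895/60 = 0.992483
  S → negative
  Lon: degrees = first 3 digits = 2, minutes = 33.107; 2 + 33.107/60 = 2.551783
  hemisphere W, so the sign is −
Point 2:
  Latitude: split at 2 digits → 76° and 42.08414′; 76 + 42.08414/60 = 76.701402
  S ⇒ negate
  λ: split at 3 digits → 151° and 25.4858′; 151 + 25.4858/60 = 151.424763
  hemisphere W, so the sign is −
Point 3:
  Lat: 34 + 52.0593/60 = 34.867655
  S → negative
  Lon: 34.44′ = 0.574000°; total 18.574000
  hemisphere W, so the sign is −
Point 4:
  φ: 45′ + 22.4″ = 45.37333′; 21 + 45.37333/60 = 21.756222
  S ⇒ negate
  λ: 118 + 13/60 + 22.4/3600 = 118.222889
  E ⇒ keep positive
Point 5:
  Lat: 26 + 11.38/60 = 26.189667
  hemisphere S, so the sign is −
  Lon: 49.295′ = 0.821583°; total 155.821583
  E ⇒ keep positive
Point 6:
  Latitude: 40′ + 22″ = 40.36667′; 40 + 40.36667/60 = 40.672778
  S → negative
  λ: 92 + 44/60 + 11.9/3600 = 92.736639
  E ⇒ keep positive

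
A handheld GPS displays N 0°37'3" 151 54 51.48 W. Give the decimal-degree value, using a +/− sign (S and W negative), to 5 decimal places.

0.61750, -151.91430

Latitude: 0 + 37/60 + 3/3600 = 0.617500
N ⇒ keep positive
Lon: 151 + 54/60 + 51.48/3600 = 151.914300
hemisphere W, so the sign is −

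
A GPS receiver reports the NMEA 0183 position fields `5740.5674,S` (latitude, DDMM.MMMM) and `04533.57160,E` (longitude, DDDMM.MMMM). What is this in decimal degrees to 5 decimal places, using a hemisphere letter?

57.67612° S, 45.55953° E

φ: split at 2 digits → 57° and 40.5674′; 57 + 40.5674/60 = 57.676123
λ: split at 3 digits → 045° and 33.5716′; 45 + 33.5716/60 = 45.559527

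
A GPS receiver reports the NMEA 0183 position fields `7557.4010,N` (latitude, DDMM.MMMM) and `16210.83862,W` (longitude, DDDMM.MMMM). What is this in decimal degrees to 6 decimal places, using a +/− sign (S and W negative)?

75.956683, -162.180644

Latitude: split at 2 digits → 75° and 57.401′; 75 + 57.401/60 = 75.9566833
N → positive
λ: degrees = first 3 digits = 162, minutes = 10.83862; 162 + 10.83862/60 = 162.1806437
W → negative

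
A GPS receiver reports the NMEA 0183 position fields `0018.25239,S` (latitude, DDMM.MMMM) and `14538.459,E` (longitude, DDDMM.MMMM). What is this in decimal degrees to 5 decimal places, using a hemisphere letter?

Latitude: degrees = first 2 digits = 0, minutes = 18.25239; 0 + 18.25239/60 = 0.304207
Lon: split at 3 digits → 145° and 38.459′; 145 + 38.459/60 = 145.640983

0.30421° S, 145.64098° E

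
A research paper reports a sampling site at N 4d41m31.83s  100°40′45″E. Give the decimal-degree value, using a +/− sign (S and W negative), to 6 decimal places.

4.692175, 100.679167

φ: 4° + 41/60 + 31.83/3600 = 4 + 0.683333 + 0.008842 = 4.6921750
N ⇒ keep positive
Longitude: 100° + 40/60 + 45/3600 = 100 + 0.666667 + 0.012500 = 100.6791667
E ⇒ keep positive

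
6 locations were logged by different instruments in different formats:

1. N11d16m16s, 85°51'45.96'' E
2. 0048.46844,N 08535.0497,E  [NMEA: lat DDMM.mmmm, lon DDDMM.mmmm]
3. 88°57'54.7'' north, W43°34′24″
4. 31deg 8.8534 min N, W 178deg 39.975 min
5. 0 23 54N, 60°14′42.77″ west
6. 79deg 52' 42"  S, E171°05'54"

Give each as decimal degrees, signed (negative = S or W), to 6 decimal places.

Point 1:
  Lat: 16′ + 16″ = 16.26667′; 11 + 16.26667/60 = 11.2711111
  N ⇒ keep positive
  Longitude: 85° + 51/60 + 45.96/3600 = 85 + 0.850000 + 0.012767 = 85.8627667
  E ⇒ keep positive
Point 2:
  φ: split at 2 digits → 00° and 48.46844′; 0 + 48.46844/60 = 0.8078073
  N ⇒ keep positive
  λ: split at 3 digits → 085° and 35.0497′; 85 + 35.0497/60 = 85.5841617
  E ⇒ keep positive
Point 3:
  φ: 88 + 57/60 + 54.7/3600 = 88.9651944
  N → positive
  Lon: 34′ + 24″ = 34.40000′; 43 + 34.40000/60 = 43.5733333
  W ⇒ negate
Point 4:
  φ: 31 + 8.8534/60 = 31.1475567
  N ⇒ keep positive
  Lon: 39.975′ = 0.666250°; total 178.6662500
  W ⇒ negate
Point 5:
  φ: 0 + 23/60 + 54/3600 = 0.3983333
  N → positive
  Lon: 60° + 14/60 + 42.77/3600 = 60 + 0.233333 + 0.011881 = 60.2452139
  W ⇒ negate
Point 6:
  Latitude: 79° + 52/60 + 42/3600 = 79 + 0.866667 + 0.011667 = 79.8783333
  hemisphere S, so the sign is −
  Longitude: 5′ + 54″ = 5.90000′; 171 + 5.90000/60 = 171.0983333
  E → positive

1. 11.271111, 85.862767
2. 0.807807, 85.584162
3. 88.965194, -43.573333
4. 31.147557, -178.666250
5. 0.398333, -60.245214
6. -79.878333, 171.098333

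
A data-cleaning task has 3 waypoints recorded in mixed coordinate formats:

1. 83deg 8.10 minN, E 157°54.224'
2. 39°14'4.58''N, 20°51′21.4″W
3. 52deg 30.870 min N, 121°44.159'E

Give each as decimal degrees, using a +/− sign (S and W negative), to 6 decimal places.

Point 1:
  φ: 8.1′ = 0.135000°; total 83.1350000
  N → positive
  Longitude: 54.224′ = 0.903733°; total 157.9037333
  E ⇒ keep positive
Point 2:
  φ: 39° + 14/60 + 4.58/3600 = 39 + 0.233333 + 0.001272 = 39.2346056
  N → positive
  λ: 51′ + 21.4″ = 51.35667′; 20 + 51.35667/60 = 20.8559444
  hemisphere W, so the sign is −
Point 3:
  Lat: 30.87′ = 0.514500°; total 52.5145000
  N → positive
  λ: 121 + 44.159/60 = 121.7359833
  E ⇒ keep positive

1. 83.135000, 157.903733
2. 39.234606, -20.855944
3. 52.514500, 121.735983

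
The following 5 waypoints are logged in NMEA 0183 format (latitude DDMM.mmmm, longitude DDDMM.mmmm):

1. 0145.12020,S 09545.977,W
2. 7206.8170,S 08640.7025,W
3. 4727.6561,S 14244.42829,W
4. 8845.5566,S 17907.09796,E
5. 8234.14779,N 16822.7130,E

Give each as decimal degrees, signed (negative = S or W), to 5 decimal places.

1. -1.75200, -95.76628
2. -72.11362, -86.67838
3. -47.46094, -142.74047
4. -88.75928, 179.11830
5. 82.56913, 168.37855

Point 1:
  φ: degrees = first 2 digits = 1, minutes = 45.1202; 1 + 45.1202/60 = 1.752003
  S ⇒ negate
  Lon: degrees = first 3 digits = 95, minutes = 45.977; 95 + 45.977/60 = 95.766283
  W ⇒ negate
Point 2:
  Lat: split at 2 digits → 72° and 6.817′; 72 + 6.817/60 = 72.113617
  S ⇒ negate
  Longitude: split at 3 digits → 086° and 40.7025′; 86 + 40.7025/60 = 86.678375
  W → negative
Point 3:
  Latitude: degrees = first 2 digits = 47, minutes = 27.6561; 47 + 27.6561/60 = 47.460935
  S → negative
  λ: degrees = first 3 digits = 142, minutes = 44.42829; 142 + 44.42829/60 = 142.740472
  W → negative
Point 4:
  Lat: degrees = first 2 digits = 88, minutes = 45.5566; 88 + 45.5566/60 = 88.759277
  S → negative
  Lon: degrees = first 3 digits = 179, minutes = 7.09796; 179 + 7.09796/60 = 179.118299
  E → positive
Point 5:
  Lat: degrees = first 2 digits = 82, minutes = 34.14779; 82 + 34.14779/60 = 82.569130
  N ⇒ keep positive
  λ: degrees = first 3 digits = 168, minutes = 22.713; 168 + 22.713/60 = 168.378550
  E ⇒ keep positive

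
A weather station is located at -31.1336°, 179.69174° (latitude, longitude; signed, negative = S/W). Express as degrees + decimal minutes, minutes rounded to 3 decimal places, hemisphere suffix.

31° 8.016′ S, 179° 41.504′ E

Latitude is negative → S; |value| = 31.133600
Latitude: fractional part 0.133600 → 8.01600 minutes
Lon: 179° + 0.691740 × 60 = 179° 41.50440′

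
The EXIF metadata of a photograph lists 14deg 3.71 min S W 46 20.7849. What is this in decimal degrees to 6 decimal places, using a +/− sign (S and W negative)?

φ: 3.71′ = 0.061833°; total 14.0618333
S → negative
Longitude: 46 + 20.7849/60 = 46.3464150
W → negative

-14.061833, -46.346415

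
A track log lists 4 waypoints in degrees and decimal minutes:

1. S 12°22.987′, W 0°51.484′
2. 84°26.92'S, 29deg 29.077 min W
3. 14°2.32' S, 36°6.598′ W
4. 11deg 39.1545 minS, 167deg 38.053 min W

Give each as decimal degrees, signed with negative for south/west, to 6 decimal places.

1. -12.383117, -0.858067
2. -84.448667, -29.484617
3. -14.038667, -36.109967
4. -11.652575, -167.634217

Point 1:
  Latitude: 22.987′ = 0.383117°; total 12.3831167
  S ⇒ negate
  Lon: 51.484′ = 0.858067°; total 0.8580667
  W → negative
Point 2:
  Latitude: 26.92′ = 0.448667°; total 84.4486667
  S ⇒ negate
  Longitude: 29 + 29.077/60 = 29.4846167
  hemisphere W, so the sign is −
Point 3:
  Latitude: 14 + 2.32/60 = 14.0386667
  hemisphere S, so the sign is −
  λ: 6.598′ = 0.109967°; total 36.1099667
  W ⇒ negate
Point 4:
  Latitude: 39.1545′ = 0.652575°; total 11.6525750
  S ⇒ negate
  Lon: 38.053′ = 0.634217°; total 167.6342167
  W ⇒ negate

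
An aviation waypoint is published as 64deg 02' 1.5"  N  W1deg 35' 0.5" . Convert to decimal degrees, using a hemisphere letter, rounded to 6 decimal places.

Lat: 64 + 2/60 + 1.5/3600 = 64.0337500
Longitude: 1° + 35/60 + 0.5/3600 = 1 + 0.583333 + 0.000139 = 1.5834722

64.033750° N, 1.583472° W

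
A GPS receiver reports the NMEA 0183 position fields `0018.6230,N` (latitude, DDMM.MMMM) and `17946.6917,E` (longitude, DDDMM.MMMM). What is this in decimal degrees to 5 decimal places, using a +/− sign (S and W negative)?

0.31038, 179.77820

Latitude: degrees = first 2 digits = 0, minutes = 18.623; 0 + 18.623/60 = 0.310383
N ⇒ keep positive
Longitude: split at 3 digits → 179° and 46.6917′; 179 + 46.6917/60 = 179.778195
E → positive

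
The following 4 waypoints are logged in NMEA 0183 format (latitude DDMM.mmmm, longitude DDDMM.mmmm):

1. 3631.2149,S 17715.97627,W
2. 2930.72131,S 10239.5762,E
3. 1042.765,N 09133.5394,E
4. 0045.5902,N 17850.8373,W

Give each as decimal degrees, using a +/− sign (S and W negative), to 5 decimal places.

Point 1:
  Lat: degrees = first 2 digits = 36, minutes = 31.2149; 36 + 31.2149/60 = 36.520248
  S ⇒ negate
  Longitude: degrees = first 3 digits = 177, minutes = 15.97627; 177 + 15.97627/60 = 177.266271
  W ⇒ negate
Point 2:
  φ: degrees = first 2 digits = 29, minutes = 30.72131; 29 + 30.72131/60 = 29.512022
  hemisphere S, so the sign is −
  Lon: split at 3 digits → 102° and 39.5762′; 102 + 39.5762/60 = 102.659603
  E → positive
Point 3:
  Lat: split at 2 digits → 10° and 42.765′; 10 + 42.765/60 = 10.712750
  N → positive
  Longitude: split at 3 digits → 091° and 33.5394′; 91 + 33.5394/60 = 91.558990
  E → positive
Point 4:
  Latitude: degrees = first 2 digits = 0, minutes = 45.5902; 0 + 45.5902/60 = 0.759837
  N ⇒ keep positive
  Lon: split at 3 digits → 178° and 50.8373′; 178 + 50.8373/60 = 178.847288
  hemisphere W, so the sign is −

1. -36.52025, -177.26627
2. -29.51202, 102.65960
3. 10.71275, 91.55899
4. 0.75984, -178.84729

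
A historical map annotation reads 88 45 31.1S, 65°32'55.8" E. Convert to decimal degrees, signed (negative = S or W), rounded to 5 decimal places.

φ: 88 + 45/60 + 31.1/3600 = 88.758639
hemisphere S, so the sign is −
Lon: 32′ + 55.8″ = 32.93000′; 65 + 32.93000/60 = 65.548833
E ⇒ keep positive

-88.75864, 65.54883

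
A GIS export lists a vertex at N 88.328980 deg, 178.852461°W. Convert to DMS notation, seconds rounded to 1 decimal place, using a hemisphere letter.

88°19′44.3″ N, 178°51′8.9″ W

Latitude: whole degrees 88; 19.73880′ → 19′ and 44.328″
Lon: 0.852461° → 51.14766′; 0.14766 × 60 = 8.860″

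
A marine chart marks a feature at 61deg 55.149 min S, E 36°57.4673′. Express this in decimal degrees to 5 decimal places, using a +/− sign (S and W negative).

φ: 55.149′ = 0.919150°; total 61.919150
S ⇒ negate
Longitude: 57.4673′ = 0.957788°; total 36.957788
E → positive

-61.91915, 36.95779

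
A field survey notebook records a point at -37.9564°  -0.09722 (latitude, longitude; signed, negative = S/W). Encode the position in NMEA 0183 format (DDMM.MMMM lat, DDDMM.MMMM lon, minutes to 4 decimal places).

3757.3840,S / 00005.8332,W

Latitude is negative → S; |value| = 37.956400
Lat: 37° + 0.956400 × 60 = 37° 57.384000′
Longitude is negative → W; |value| = 0.097220
λ: minutes = (0.097220 − 0) × 60 = 5.833200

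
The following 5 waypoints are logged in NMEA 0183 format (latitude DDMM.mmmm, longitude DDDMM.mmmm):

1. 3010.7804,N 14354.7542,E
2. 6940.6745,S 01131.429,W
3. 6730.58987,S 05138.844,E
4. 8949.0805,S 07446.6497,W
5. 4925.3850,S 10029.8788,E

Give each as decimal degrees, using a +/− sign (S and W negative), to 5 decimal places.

1. 30.17967, 143.91257
2. -69.67791, -11.52382
3. -67.50983, 51.64740
4. -89.81801, -74.77750
5. -49.42308, 100.49798

Point 1:
  φ: split at 2 digits → 30° and 10.7804′; 30 + 10.7804/60 = 30.179673
  N ⇒ keep positive
  Longitude: split at 3 digits → 143° and 54.7542′; 143 + 54.7542/60 = 143.912570
  E ⇒ keep positive
Point 2:
  Latitude: degrees = first 2 digits = 69, minutes = 40.6745; 69 + 40.6745/60 = 69.677908
  S ⇒ negate
  Lon: split at 3 digits → 011° and 31.429′; 11 + 31.429/60 = 11.523817
  W ⇒ negate
Point 3:
  Lat: split at 2 digits → 67° and 30.58987′; 67 + 30.58987/60 = 67.509831
  S → negative
  λ: degrees = first 3 digits = 51, minutes = 38.844; 51 + 38.844/60 = 51.647400
  E → positive
Point 4:
  φ: degrees = first 2 digits = 89, minutes = 49.0805; 89 + 49.0805/60 = 89.818008
  S → negative
  Longitude: split at 3 digits → 074° and 46.6497′; 74 + 46.6497/60 = 74.777495
  W ⇒ negate
Point 5:
  Latitude: degrees = first 2 digits = 49, minutes = 25.385; 49 + 25.385/60 = 49.423083
  S → negative
  λ: degrees = first 3 digits = 100, minutes = 29.8788; 100 + 29.8788/60 = 100.497980
  E ⇒ keep positive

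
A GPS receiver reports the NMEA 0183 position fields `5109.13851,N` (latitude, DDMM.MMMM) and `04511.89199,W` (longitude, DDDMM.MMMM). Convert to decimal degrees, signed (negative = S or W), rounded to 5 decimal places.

51.15231, -45.19820

Lat: degrees = first 2 digits = 51, minutes = 9.13851; 51 + 9.13851/60 = 51.152309
N ⇒ keep positive
Longitude: split at 3 digits → 045° and 11.89199′; 45 + 11.89199/60 = 45.198200
hemisphere W, so the sign is −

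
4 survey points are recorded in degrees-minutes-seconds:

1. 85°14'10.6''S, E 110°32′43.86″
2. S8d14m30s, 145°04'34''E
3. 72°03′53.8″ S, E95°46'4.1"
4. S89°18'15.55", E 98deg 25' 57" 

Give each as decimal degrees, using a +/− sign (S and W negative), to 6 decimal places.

1. -85.236278, 110.545517
2. -8.241667, 145.076111
3. -72.064944, 95.767806
4. -89.304319, 98.432500

Point 1:
  φ: 14′ + 10.6″ = 14.17667′; 85 + 14.17667/60 = 85.2362778
  S → negative
  Longitude: 110° + 32/60 + 43.86/3600 = 110 + 0.533333 + 0.012183 = 110.5455167
  E ⇒ keep positive
Point 2:
  φ: 8 + 14/60 + 30/3600 = 8.2416667
  S ⇒ negate
  Longitude: 145° + 4/60 + 34/3600 = 145 + 0.066667 + 0.009444 = 145.0761111
  E → positive
Point 3:
  φ: 3′ + 53.8″ = 3.89667′; 72 + 3.89667/60 = 72.0649444
  S → negative
  Longitude: 46′ + 4.1″ = 46.06833′; 95 + 46.06833/60 = 95.7678056
  E → positive
Point 4:
  φ: 89 + 18/60 + 15.55/3600 = 89.3043194
  S ⇒ negate
  λ: 98 + 25/60 + 57/3600 = 98.4325000
  E ⇒ keep positive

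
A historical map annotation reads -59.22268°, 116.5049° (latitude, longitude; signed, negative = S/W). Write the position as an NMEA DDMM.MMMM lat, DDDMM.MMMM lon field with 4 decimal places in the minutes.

5913.3608,S / 11630.2940,E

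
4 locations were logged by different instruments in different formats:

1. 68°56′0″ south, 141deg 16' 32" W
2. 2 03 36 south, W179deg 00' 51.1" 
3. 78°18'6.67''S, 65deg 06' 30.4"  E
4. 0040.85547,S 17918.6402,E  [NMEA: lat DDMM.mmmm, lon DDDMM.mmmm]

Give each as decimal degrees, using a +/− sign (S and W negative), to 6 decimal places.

1. -68.933333, -141.275556
2. -2.060000, -179.014194
3. -78.301853, 65.108444
4. -0.680925, 179.310670

Point 1:
  Lat: 56′ + 0″ = 56.00000′; 68 + 56.00000/60 = 68.9333333
  S → negative
  Longitude: 141 + 16/60 + 32/3600 = 141.2755556
  hemisphere W, so the sign is −
Point 2:
  φ: 2 + 3/60 + 36/3600 = 2.0600000
  hemisphere S, so the sign is −
  Longitude: 0′ + 51.1″ = 0.85167′; 179 + 0.85167/60 = 179.0141944
  W → negative
Point 3:
  Latitude: 78° + 18/60 + 6.67/3600 = 78 + 0.300000 + 0.001853 = 78.3018528
  hemisphere S, so the sign is −
  λ: 6′ + 30.4″ = 6.50667′; 65 + 6.50667/60 = 65.1084444
  E → positive
Point 4:
  φ: degrees = first 2 digits = 0, minutes = 40.85547; 0 + 40.85547/60 = 0.6809245
  S ⇒ negate
  Lon: degrees = first 3 digits = 179, minutes = 18.6402; 179 + 18.6402/60 = 179.3106700
  E ⇒ keep positive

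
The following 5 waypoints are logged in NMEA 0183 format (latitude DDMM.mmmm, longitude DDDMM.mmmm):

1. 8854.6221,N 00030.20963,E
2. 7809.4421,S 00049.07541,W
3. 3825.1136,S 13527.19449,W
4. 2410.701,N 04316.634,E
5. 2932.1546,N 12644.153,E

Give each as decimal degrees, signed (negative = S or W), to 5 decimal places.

Point 1:
  φ: split at 2 digits → 88° and 54.6221′; 88 + 54.6221/60 = 88.910368
  N ⇒ keep positive
  λ: degrees = first 3 digits = 0, minutes = 30.20963; 0 + 30.20963/60 = 0.503494
  E ⇒ keep positive
Point 2:
  φ: degrees = first 2 digits = 78, minutes = 9.4421; 78 + 9.4421/60 = 78.157368
  S → negative
  Longitude: degrees = first 3 digits = 0, minutes = 49.07541; 0 + 49.07541/60 = 0.817924
  W ⇒ negate
Point 3:
  φ: degrees = first 2 digits = 38, minutes = 25.1136; 38 + 25.1136/60 = 38.418560
  hemisphere S, so the sign is −
  Longitude: split at 3 digits → 135° and 27.19449′; 135 + 27.19449/60 = 135.453242
  W → negative
Point 4:
  Latitude: split at 2 digits → 24° and 10.701′; 24 + 10.701/60 = 24.178350
  N → positive
  Lon: degrees = first 3 digits = 43, minutes = 16.634; 43 + 16.634/60 = 43.277233
  E → positive
Point 5:
  φ: split at 2 digits → 29° and 32.1546′; 29 + 32.1546/60 = 29.535910
  N → positive
  Lon: degrees = first 3 digits = 126, minutes = 44.153; 126 + 44.153/60 = 126.735883
  E ⇒ keep positive

1. 88.91037, 0.50349
2. -78.15737, -0.81792
3. -38.41856, -135.45324
4. 24.17835, 43.27723
5. 29.53591, 126.73588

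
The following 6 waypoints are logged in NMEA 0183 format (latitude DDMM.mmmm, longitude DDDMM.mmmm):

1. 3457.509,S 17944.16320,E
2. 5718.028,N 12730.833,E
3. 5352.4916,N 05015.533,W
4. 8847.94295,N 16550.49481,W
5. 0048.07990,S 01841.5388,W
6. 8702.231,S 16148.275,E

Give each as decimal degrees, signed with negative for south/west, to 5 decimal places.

1. -34.95848, 179.73605
2. 57.30047, 127.51388
3. 53.87486, -50.25888
4. 88.79905, -165.84158
5. -0.80133, -18.69231
6. -87.03718, 161.80458

Point 1:
  φ: degrees = first 2 digits = 34, minutes = 57.509; 34 + 57.509/60 = 34.958483
  S ⇒ negate
  Lon: split at 3 digits → 179° and 44.1632′; 179 + 44.1632/60 = 179.736053
  E → positive
Point 2:
  φ: degrees = first 2 digits = 57, minutes = 18.028; 57 + 18.028/60 = 57.300467
  N → positive
  λ: degrees = first 3 digits = 127, minutes = 30.833; 127 + 30.833/60 = 127.513883
  E → positive
Point 3:
  φ: split at 2 digits → 53° and 52.4916′; 53 + 52.4916/60 = 53.874860
  N → positive
  Longitude: degrees = first 3 digits = 50, minutes = 15.533; 50 + 15.533/60 = 50.258883
  W ⇒ negate
Point 4:
  Latitude: degrees = first 2 digits = 88, minutes = 47.94295; 88 + 47.94295/60 = 88.799049
  N → positive
  λ: degrees = first 3 digits = 165, minutes = 50.49481; 165 + 50.49481/60 = 165.841580
  W ⇒ negate
Point 5:
  φ: split at 2 digits → 00° and 48.0799′; 0 + 48.0799/60 = 0.801332
  hemisphere S, so the sign is −
  λ: split at 3 digits → 018° and 41.5388′; 18 + 41.5388/60 = 18.692313
  W → negative
Point 6:
  Lat: split at 2 digits → 87° and 2.231′; 87 + 2.231/60 = 87.037183
  hemisphere S, so the sign is −
  λ: split at 3 digits → 161° and 48.275′; 161 + 48.275/60 = 161.804583
  E ⇒ keep positive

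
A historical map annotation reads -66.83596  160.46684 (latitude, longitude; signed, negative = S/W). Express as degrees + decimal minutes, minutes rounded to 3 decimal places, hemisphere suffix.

Latitude is negative → S; |value| = 66.835960
Lat: 66° + 0.835960 × 60 = 66° 50.15760′
Longitude: minutes = (160.466840 − 160) × 60 = 28.01040

66° 50.158′ S, 160° 28.010′ E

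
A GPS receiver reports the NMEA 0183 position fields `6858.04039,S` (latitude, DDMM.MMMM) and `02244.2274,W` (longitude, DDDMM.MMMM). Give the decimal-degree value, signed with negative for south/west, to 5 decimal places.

-68.96734, -22.73712

Lat: degrees = first 2 digits = 68, minutes = 58.04039; 68 + 58.04039/60 = 68.967340
S ⇒ negate
λ: split at 3 digits → 022° and 44.2274′; 22 + 44.2274/60 = 22.737123
hemisphere W, so the sign is −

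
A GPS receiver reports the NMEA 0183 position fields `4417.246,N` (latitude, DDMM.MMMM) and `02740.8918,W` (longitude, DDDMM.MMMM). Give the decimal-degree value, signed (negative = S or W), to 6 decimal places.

Latitude: split at 2 digits → 44° and 17.246′; 44 + 17.246/60 = 44.2874333
N → positive
Lon: degrees = first 3 digits = 27, minutes = 40.8918; 27 + 40.8918/60 = 27.6815300
W → negative

44.287433, -27.681530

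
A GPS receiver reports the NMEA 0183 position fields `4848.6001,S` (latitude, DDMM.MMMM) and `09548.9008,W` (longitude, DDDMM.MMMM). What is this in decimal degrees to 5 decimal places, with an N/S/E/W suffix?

φ: split at 2 digits → 48° and 48.6001′; 48 + 48.6001/60 = 48.810002
Lon: degrees = first 3 digits = 95, minutes = 48.9008; 95 + 48.9008/60 = 95.815013

48.81000° S, 95.81501° W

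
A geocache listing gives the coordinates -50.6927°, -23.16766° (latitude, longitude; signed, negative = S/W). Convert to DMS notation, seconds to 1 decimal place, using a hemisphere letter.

Latitude is negative → S; |value| = 50.692700
φ: 0.692700° → 41.56200′; 0.56200 × 60 = 33.720″
Longitude is negative → W; |value| = 23.167660
Longitude: 0.167660 × 60 = 10.05960′ → 10′, remainder × 60 = 3.576″

50°41′33.7″ S, 23°10′3.6″ W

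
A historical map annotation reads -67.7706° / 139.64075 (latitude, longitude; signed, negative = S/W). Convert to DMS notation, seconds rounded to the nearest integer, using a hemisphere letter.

67°46′14″ S, 139°38′27″ E

Latitude is negative → S; |value| = 67.770600
Lat: 0.770600° → 46.23600′; 0.23600 × 60 = 14.16″
λ: 0.640750° → 38.44500′; 0.44500 × 60 = 26.70″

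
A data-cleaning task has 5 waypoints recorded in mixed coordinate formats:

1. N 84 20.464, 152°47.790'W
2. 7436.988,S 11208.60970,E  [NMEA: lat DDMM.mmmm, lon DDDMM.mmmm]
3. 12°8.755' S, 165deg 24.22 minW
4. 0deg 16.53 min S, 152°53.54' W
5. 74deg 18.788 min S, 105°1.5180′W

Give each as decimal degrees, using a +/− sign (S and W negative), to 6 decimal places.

1. 84.341067, -152.796500
2. -74.616467, 112.143495
3. -12.145917, -165.403667
4. -0.275500, -152.892333
5. -74.313133, -105.025300

Point 1:
  Lat: 20.464′ = 0.341067°; total 84.3410667
  N ⇒ keep positive
  Longitude: 47.79′ = 0.796500°; total 152.7965000
  W → negative
Point 2:
  Lat: degrees = first 2 digits = 74, minutes = 36.988; 74 + 36.988/60 = 74.6164667
  S → negative
  Longitude: split at 3 digits → 112° and 8.6097′; 112 + 8.6097/60 = 112.1434950
  E → positive
Point 3:
  Lat: 8.755′ = 0.145917°; total 12.1459167
  S → negative
  λ: 24.22′ = 0.403667°; total 165.4036667
  W ⇒ negate
Point 4:
  Lat: 16.53′ = 0.275500°; total 0.2755000
  hemisphere S, so the sign is −
  Lon: 53.54′ = 0.892333°; total 152.8923333
  W ⇒ negate
Point 5:
  φ: 74 + 18.788/60 = 74.3131333
  S → negative
  λ: 1.518′ = 0.025300°; total 105.0253000
  W ⇒ negate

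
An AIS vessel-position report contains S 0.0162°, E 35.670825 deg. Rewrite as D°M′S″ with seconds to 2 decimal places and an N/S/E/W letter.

0°00′58.32″ S, 35°40′14.97″ E

Latitude: 0.016200° → 0.97200′; 0.97200 × 60 = 58.3200″
Longitude: 0.670825° → 40.24950′; 0.24950 × 60 = 14.9700″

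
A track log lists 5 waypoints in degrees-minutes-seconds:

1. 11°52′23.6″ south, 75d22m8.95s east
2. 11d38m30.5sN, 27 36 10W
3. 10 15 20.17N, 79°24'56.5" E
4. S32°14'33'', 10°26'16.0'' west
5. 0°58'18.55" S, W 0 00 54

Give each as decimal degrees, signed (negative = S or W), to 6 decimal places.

1. -11.873222, 75.369153
2. 11.641806, -27.602778
3. 10.255603, 79.415694
4. -32.242500, -10.437778
5. -0.971819, -0.015000

Point 1:
  Latitude: 52′ + 23.6″ = 52.39333′; 11 + 52.39333/60 = 11.8732222
  hemisphere S, so the sign is −
  λ: 22′ + 8.95″ = 22.14917′; 75 + 22.14917/60 = 75.3691528
  E ⇒ keep positive
Point 2:
  φ: 11° + 38/60 + 30.5/3600 = 11 + 0.633333 + 0.008472 = 11.6418056
  N → positive
  λ: 27 + 36/60 + 10/3600 = 27.6027778
  hemisphere W, so the sign is −
Point 3:
  Latitude: 15′ + 20.17″ = 15.33617′; 10 + 15.33617/60 = 10.2556028
  N → positive
  Longitude: 79 + 24/60 + 56.5/3600 = 79.4156944
  E ⇒ keep positive
Point 4:
  φ: 32° + 14/60 + 33/3600 = 32 + 0.233333 + 0.009167 = 32.2425000
  hemisphere S, so the sign is −
  λ: 26′ + 16″ = 26.26667′; 10 + 26.26667/60 = 10.4377778
  W → negative
Point 5:
  Latitude: 0 + 58/60 + 18.55/3600 = 0.9718194
  hemisphere S, so the sign is −
  Longitude: 0° + 0/60 + 54/3600 = 0 + 0.000000 + 0.015000 = 0.0150000
  hemisphere W, so the sign is −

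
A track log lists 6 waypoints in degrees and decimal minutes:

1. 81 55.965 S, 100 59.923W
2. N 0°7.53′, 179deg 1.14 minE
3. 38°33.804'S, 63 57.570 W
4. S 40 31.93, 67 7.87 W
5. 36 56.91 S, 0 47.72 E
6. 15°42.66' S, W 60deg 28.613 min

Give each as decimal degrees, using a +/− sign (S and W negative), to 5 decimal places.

1. -81.93275, -100.99872
2. 0.12550, 179.01900
3. -38.56340, -63.95950
4. -40.53217, -67.13117
5. -36.94850, 0.79533
6. -15.71100, -60.47688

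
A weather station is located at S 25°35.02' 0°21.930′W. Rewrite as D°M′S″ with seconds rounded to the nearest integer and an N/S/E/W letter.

25°35′1″ S, 0°21′56″ W

Lat: 35.02000′ → 35′ and 0.02000 × 60 = 1.20″
Longitude: fractional minutes 0.93000 × 60 = 55.80″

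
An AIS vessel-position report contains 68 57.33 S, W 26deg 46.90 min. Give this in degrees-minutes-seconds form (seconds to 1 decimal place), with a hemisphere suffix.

68°57′19.8″ S, 26°46′54.0″ W

φ: 57.33000′ → 57′ and 0.33000 × 60 = 19.800″
Longitude: 46.90000′ → 46′ and 0.90000 × 60 = 54.000″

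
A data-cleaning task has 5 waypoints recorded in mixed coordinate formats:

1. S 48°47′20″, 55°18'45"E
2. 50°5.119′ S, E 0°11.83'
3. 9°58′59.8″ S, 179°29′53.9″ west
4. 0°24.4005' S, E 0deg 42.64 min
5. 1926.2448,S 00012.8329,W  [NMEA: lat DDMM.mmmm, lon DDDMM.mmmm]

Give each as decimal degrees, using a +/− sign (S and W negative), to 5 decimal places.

Point 1:
  Latitude: 48 + 47/60 + 20/3600 = 48.788889
  S ⇒ negate
  λ: 18′ + 45″ = 18.75000′; 55 + 18.75000/60 = 55.312500
  E ⇒ keep positive
Point 2:
  Lat: 50 + 5.119/60 = 50.085317
  S → negative
  Longitude: 11.83′ = 0.197167°; total 0.197167
  E → positive
Point 3:
  Latitude: 9 + 58/60 + 59.8/3600 = 9.983278
  hemisphere S, so the sign is −
  λ: 29′ + 53.9″ = 29.89833′; 179 + 29.89833/60 = 179.498306
  W → negative
Point 4:
  Lat: 0 + 24.4005/60 = 0.406675
  hemisphere S, so the sign is −
  Longitude: 0 + 42.64/60 = 0.710667
  E → positive
Point 5:
  Latitude: split at 2 digits → 19° and 26.2448′; 19 + 26.2448/60 = 19.437413
  S → negative
  λ: split at 3 digits → 000° and 12.8329′; 0 + 12.8329/60 = 0.213882
  W ⇒ negate

1. -48.78889, 55.31250
2. -50.08532, 0.19717
3. -9.98328, -179.49831
4. -0.40668, 0.71067
5. -19.43741, -0.21388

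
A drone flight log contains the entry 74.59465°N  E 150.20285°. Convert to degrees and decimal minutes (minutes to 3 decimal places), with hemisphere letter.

Lat: 74° + 0.594650 × 60 = 74° 35.67900′
λ: fractional part 0.202850 → 12.17100 minutes

74° 35.679′ N, 150° 12.171′ E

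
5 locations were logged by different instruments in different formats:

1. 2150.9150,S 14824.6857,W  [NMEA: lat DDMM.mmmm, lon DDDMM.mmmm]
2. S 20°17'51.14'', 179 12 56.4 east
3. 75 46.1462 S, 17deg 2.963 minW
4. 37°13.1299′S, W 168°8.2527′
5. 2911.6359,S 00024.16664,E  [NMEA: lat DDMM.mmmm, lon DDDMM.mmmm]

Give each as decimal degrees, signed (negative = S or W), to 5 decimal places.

Point 1:
  Lat: split at 2 digits → 21° and 50.915′; 21 + 50.915/60 = 21.848583
  S → negative
  λ: split at 3 digits → 148° and 24.6857′; 148 + 24.6857/60 = 148.411428
  hemisphere W, so the sign is −
Point 2:
  φ: 20° + 17/60 + 51.14/3600 = 20 + 0.283333 + 0.014206 = 20.297539
  S → negative
  Lon: 179° + 12/60 + 56.4/3600 = 179 + 0.200000 + 0.015667 = 179.215667
  E → positive
Point 3:
  φ: 75 + 46.1462/60 = 75.769103
  S ⇒ negate
  Longitude: 2.963′ = 0.049383°; total 17.049383
  W → negative
Point 4:
  φ: 13.1299′ = 0.218832°; total 37.218832
  S → negative
  Longitude: 168 + 8.2527/60 = 168.137545
  W → negative
Point 5:
  Lat: split at 2 digits → 29° and 11.6359′; 29 + 11.6359/60 = 29.193932
  S → negative
  Longitude: degrees = first 3 digits = 0, minutes = 24.16664; 0 + 24.16664/60 = 0.402777
  E ⇒ keep positive

1. -21.84858, -148.41143
2. -20.29754, 179.21567
3. -75.76910, -17.04938
4. -37.21883, -168.13755
5. -29.19393, 0.40278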